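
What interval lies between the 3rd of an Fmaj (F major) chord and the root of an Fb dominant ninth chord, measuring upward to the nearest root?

diminished sixth

The 3rd of Fmaj (F major) is A; the root of Fb dominant ninth is Fb.
A up to Fb is 7 semitones, a whole step narrower than a major sixth, so the interval is diminished.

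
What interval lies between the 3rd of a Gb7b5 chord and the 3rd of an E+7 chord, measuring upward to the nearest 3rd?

The 3rd of Gb7b5 is Bb; the 3rd of E+7 is G#.
From Bb to G#: 10 semitones over a sixth = augmented.

augmented 6th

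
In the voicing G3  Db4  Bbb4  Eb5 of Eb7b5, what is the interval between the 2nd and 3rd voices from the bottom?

m6

Those voices are Db4 and Bbb4.
From Db to Bbb: 8 semitones over a sixth = minor.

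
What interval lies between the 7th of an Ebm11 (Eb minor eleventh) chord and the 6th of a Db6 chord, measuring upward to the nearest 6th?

M6

Ebm11 (Eb minor eleventh) has Db as its 7th, and Db6 has Bb as its 6th.
From Db to Bb is 9 semitones, exactly the major sixth.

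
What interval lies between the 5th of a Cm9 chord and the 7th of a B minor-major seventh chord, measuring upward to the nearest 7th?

augmented 2nd

Cm9 has G as its 5th, and B minor-major seventh has A♯ as its 7th.
G up to A♯ is 3 semitones, a half step wider than a major second, so the interval is augmented.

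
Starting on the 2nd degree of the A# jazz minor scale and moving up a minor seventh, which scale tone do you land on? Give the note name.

A#

The scale is A# B# C# D# E# F## G##.
The 2nd degree is B#; a minor seventh above that is A# — scale degree 1.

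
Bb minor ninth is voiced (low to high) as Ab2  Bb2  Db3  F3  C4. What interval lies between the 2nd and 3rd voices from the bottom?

minor third

Those voices are Bb2 and Db3.
From Bb to Db: 3 semitones over a third = minor.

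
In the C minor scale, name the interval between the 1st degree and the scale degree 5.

P5

C natural minor: C D Eb F G Ab Bb.
1st degree = C; degree 5 = G.
C up to G spans 5 letter names and 7 semitones — a perfect fifth.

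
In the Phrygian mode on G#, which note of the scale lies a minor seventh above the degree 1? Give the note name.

The scale is G# A B C# D# E F#.
The degree 1 is G#; a minor seventh above that is F# — scale degree 7.

F#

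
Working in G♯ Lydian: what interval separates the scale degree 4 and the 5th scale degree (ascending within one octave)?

minor second

The scale runs G♯ A♯ B♯ C𝄪 D♯ E♯ F𝄪.
So we need the interval from C𝄪 up to D♯.
2 letter names make it a second; at 1 semitone (a half step narrower than major) the quality is minor.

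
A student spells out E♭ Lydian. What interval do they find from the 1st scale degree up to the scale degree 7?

M7

The scale runs E♭ F G A B♭ C D.
That puts E♭ below D.
From E♭ to D is 11 semitones, exactly the major seventh.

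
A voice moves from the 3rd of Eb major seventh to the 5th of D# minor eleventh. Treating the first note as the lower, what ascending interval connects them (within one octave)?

The 3rd of Eb major seventh is G; the 5th of D# minor eleventh is A#.
From G to A#: 3 semitones over a second = augmented.

augmented second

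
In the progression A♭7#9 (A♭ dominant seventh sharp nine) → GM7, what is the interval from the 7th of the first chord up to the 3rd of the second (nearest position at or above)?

augmented third

A♭7#9 (A♭ dominant seventh sharp nine) has G♭ as its 7th, and GM7 has B as its 3rd.
3 letter names make it a third; at 5 semitones (a half step wider than major) the quality is augmented.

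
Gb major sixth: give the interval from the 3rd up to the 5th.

Gb6 (Gb major sixth) is spelled Gb–Bb–Db–Eb.
So we need the interval from Bb up to Db.
From Bb to Db: 3 semitones over a third = minor.

minor 3rd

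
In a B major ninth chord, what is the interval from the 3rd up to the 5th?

Bmaj9 is spelled B D♯ F♯ A♯ C♯.
3rd = D♯; 5th = F♯.
D♯ up to F♯ is 3 semitones, a half step narrower than a major third, so the interval is minor.

minor third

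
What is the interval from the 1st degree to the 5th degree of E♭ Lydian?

The scale runs E♭ F G A B♭ C D.
The 1st degree is E♭ and the 5th scale degree is B♭.
From E♭ to B♭ is 7 semitones, exactly the perfect fifth.

perfect 5th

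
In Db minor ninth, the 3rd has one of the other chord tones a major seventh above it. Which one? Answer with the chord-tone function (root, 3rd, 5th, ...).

Dbm9 is spelled Db–Fb–Ab–Cb–Eb.
The 3rd is Fb. A major seventh above Fb is Eb.
Eb is the chord's 9th.

9th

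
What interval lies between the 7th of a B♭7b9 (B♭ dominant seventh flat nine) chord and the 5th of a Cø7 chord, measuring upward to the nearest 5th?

The 7th of B♭7b9 (B♭ dominant seventh flat nine) is A♭; the 5th of Cø7 is G♭.
7 letter names make it a seventh; at 10 semitones (a half step narrower than major) the quality is minor.

minor seventh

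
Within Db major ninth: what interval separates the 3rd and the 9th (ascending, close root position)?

minor 7th

Spelling the chord: Db–F–Ab–C–Eb.
So we need the interval from F up to Eb.
F up to Eb is 10 semitones, a half step narrower than a major seventh, so the interval is minor.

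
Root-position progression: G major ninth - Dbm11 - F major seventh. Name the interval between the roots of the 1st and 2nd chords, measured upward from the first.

The roots are G and Db.
5 letter names make it a fifth; at 6 semitones (a half step narrower than perfect) the quality is diminished.

diminished 5th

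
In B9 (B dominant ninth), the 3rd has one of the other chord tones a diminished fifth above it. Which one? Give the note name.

A

B9: B-D#-F#-A-C#.
The 3rd is D#. A diminished fifth above D# is A.
A is the chord's 7th.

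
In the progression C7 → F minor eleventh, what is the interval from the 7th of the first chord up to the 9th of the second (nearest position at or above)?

major 6th

C7 has Bb as its 7th, and F minor eleventh has G as its 9th.
From Bb to G is 9 semitones, exactly the major sixth.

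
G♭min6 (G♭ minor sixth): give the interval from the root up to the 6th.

major sixth

Spelling the chord: G♭-B𝄫-D♭-E♭.
That puts G♭ below E♭.
Counting 6 letters and 9 half steps from G♭ gives a major sixth.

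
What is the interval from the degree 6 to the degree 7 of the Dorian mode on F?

minor second

F dorian: F G A♭ B♭ C D E♭.
Degree 6 = D; 7th scale degree = E♭.
From D to E♭: 1 semitone over a second = minor.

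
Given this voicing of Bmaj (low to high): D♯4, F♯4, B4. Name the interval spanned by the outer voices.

m6

The outer voices are D♯4 and B4.
D♯ up to B is 8 semitones, a half step narrower than a major sixth, so the interval is minor.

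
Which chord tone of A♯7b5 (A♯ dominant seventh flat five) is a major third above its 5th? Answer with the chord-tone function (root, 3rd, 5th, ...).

7th

A♯ dominant seventh flat five: A♯, C𝄪, E, G♯.
The 5th is E. A major third above E is G♯.
G♯ is the chord's 7th.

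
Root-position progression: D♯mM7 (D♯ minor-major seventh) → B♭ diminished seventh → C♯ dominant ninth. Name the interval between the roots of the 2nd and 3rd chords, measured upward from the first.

The roots are B♭ and C♯.
From B♭ to C♯: 3 semitones over a second = augmented.

augmented 2nd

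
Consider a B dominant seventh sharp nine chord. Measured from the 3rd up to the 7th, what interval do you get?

diminished fifth

B dominant seventh sharp nine is spelled B, D#, F#, A, C##.
The 3rd is D# and the 7th is A.
From D# to A: 6 semitones over a fifth = diminished.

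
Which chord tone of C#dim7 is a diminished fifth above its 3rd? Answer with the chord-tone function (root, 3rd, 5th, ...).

The chord tones of C#dim7 are C#, E, G, Bb.
The 3rd is E. A diminished fifth above E is Bb.
Bb is the chord's 7th.

7th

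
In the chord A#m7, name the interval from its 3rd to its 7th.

perfect fifth

Spelling the chord: A#-C#-E#-G#.
The 3rd is C# and the 7th is G#.
C# up to G# spans 5 letter names and 7 semitones — a perfect fifth.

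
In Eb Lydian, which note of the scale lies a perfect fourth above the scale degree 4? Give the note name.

D

The scale is Eb F G A Bb C D.
The scale degree 4 is A; a perfect fourth above that is D — scale degree 7.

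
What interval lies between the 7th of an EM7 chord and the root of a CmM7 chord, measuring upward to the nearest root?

diminished seventh

EM7 has D# as its 7th, and CmM7 has C as its root.
D# up to C is 9 semitones, a whole step narrower than a major seventh, so the interval is diminished.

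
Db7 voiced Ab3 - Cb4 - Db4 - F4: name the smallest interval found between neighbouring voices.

Adjacent intervals: Ab3→Cb4 = minor third; Cb4→Db4 = major second; Db4→F4 = major third.
The smallest is Cb4 to Db4, a major second (2 semitones).

major second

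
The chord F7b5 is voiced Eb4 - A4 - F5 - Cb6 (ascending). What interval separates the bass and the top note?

The outer voices are Eb4 and Cb6.
From Eb to Cb: 20 semitones over a thirteenth = minor.

minor thirteenth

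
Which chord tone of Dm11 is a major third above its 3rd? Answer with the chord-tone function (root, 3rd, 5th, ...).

5th

Spelling the chord: D F A C E G.
The 3rd is F. A major third above F is A.
A is the chord's 5th.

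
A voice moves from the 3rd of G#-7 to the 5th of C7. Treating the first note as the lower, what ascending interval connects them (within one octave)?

The 3rd of G#-7 is B; the 5th of C7 is G.
B up to G is 8 semitones, a half step narrower than a major sixth, so the interval is minor.

minor 6th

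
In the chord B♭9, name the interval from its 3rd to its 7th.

diminished fifth

B♭9: B♭, D, F, A♭, C.
That puts D below A♭.
D up to A♭ is 6 semitones, a half step narrower than a perfect fifth, so the interval is diminished.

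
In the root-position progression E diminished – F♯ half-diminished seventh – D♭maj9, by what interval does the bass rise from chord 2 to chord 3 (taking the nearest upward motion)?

The roots are F♯ and D♭.
From F♯ to D♭: 7 semitones over a sixth = diminished.

diminished sixth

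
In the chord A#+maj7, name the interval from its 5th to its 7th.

minor third

The chord tones of A#maj7#5 are A#, C##, E##, G##.
That puts E## below G##.
3 letter names make it a third; at 3 semitones (a half step narrower than major) the quality is minor.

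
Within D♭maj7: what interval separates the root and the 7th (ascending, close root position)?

major seventh

The chord tones of D♭maj7 (D♭ major seventh) are D♭, F, A♭, C.
That puts D♭ below C.
Counting 7 letters and 11 half steps from D♭ gives a major seventh.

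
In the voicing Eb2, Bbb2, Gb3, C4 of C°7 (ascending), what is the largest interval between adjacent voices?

Adjacent intervals: Eb2→Bbb2 = diminished fifth; Bbb2→Gb3 = major sixth; Gb3→C4 = augmented fourth.
The largest is Bbb2 to Gb3, a major sixth (9 semitones).

major sixth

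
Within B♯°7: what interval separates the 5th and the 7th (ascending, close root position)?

B♯°7 is spelled B♯ D♯ F♯ A.
5th = F♯; 7th = A.
3 letter names make it a third; at 3 semitones (a half step narrower than major) the quality is minor.

minor 3rd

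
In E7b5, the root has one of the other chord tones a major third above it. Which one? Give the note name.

G#

Spelling the chord: E G♯ B♭ D.
The root is E. A major third above E is G♯.
G♯ is the chord's 3rd.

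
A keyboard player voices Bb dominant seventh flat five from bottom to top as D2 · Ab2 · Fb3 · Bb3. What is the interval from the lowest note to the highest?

The outer voices are D2 and Bb3.
D up to Bb is 20 semitones, a half step narrower than a major thirteenth, so the interval is minor.

minor 13th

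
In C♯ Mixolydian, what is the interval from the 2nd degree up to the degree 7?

Spelling C♯ Mixolydian: C♯ D♯ E♯ F♯ G♯ A♯ B.
2nd degree = D♯; scale degree 7 = B.
From D♯ to B: 8 semitones over a sixth = minor.

minor 6th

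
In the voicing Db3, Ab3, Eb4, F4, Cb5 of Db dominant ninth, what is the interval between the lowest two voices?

P5

Those voices are Db3 and Ab3.
Counting 5 letters and 7 half steps from Db gives a perfect fifth.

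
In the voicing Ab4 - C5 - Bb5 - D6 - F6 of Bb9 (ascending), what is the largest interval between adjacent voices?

minor seventh

Adjacent intervals: Ab4→C5 = major third; C5→Bb5 = minor seventh; Bb5→D6 = major third; D6→F6 = minor third.
The largest is C5 to Bb5, a minor seventh (10 semitones).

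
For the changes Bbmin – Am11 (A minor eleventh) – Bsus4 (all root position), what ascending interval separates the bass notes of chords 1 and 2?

The roots are Bb and A.
Bb up to A spans 7 letter names and 11 semitones — a major seventh.

major seventh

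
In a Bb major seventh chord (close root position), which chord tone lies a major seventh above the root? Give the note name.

Bbmaj7 is spelled Bb–D–F–A.
The root is Bb. A major seventh above Bb is A.
A is the chord's 7th.

A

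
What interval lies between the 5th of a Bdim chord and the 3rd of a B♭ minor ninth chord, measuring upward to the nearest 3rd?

minor sixth

The 5th of Bdim is F; the 3rd of B♭ minor ninth is D♭.
From F to D♭: 8 semitones over a sixth = minor.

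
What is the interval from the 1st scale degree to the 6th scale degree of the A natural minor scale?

A natural minor: A B C D E F G.
1st scale degree = A; scale degree 6 = F.
6 letter names make it a sixth; at 8 semitones (a half step narrower than major) the quality is minor.

minor sixth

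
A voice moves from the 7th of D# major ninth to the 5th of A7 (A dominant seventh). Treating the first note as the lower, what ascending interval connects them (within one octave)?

diminished 3rd

The 7th of D# major ninth is C##; the 5th of A7 (A dominant seventh) is E.
3 letter names make it a third; at 2 semitones (a whole step narrower than major) the quality is diminished.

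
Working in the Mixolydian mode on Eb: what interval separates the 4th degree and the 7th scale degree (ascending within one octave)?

Spelling the Mixolydian mode on Eb: Eb F G Ab Bb C Db.
So we need the interval from Ab up to Db.
Ab up to Db spans 4 letter names and 5 semitones — a perfect fourth.

perfect fourth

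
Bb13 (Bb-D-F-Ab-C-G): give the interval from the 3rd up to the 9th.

minor seventh

3rd = D; 9th = C.
D up to C is 10 semitones, a half step narrower than a major seventh, so the interval is minor.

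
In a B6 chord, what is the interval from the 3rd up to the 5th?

Spelling the chord: B, D#, F#, G#.
So we need the interval from D# up to F#.
D# up to F# is 3 semitones, a half step narrower than a major third, so the interval is minor.

minor third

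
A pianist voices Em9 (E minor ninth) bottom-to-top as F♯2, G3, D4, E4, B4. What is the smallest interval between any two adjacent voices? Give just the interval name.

major 2nd

Adjacent intervals: F♯2→G3 = minor ninth; G3→D4 = perfect fifth; D4→E4 = major second; E4→B4 = perfect fifth.
The smallest is D4 to E4, a major second (2 semitones).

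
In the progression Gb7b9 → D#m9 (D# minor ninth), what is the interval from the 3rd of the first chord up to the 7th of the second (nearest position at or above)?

The 3rd of Gb7b9 is Bb; the 7th of D#m9 (D# minor ninth) is C#.
Bb up to C# is 3 semitones, a half step wider than a major second, so the interval is augmented.

augmented 2nd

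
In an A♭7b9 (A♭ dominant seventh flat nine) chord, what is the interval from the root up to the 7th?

minor seventh

A♭7b9 is spelled A♭–C–E♭–G♭–B𝄫.
That puts A♭ below G♭.
7 letter names make it a seventh; at 10 semitones (a half step narrower than major) the quality is minor.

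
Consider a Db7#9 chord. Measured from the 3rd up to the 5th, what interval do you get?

minor third

Spelling the chord: Db–F–Ab–Cb–E.
That puts F below Ab.
From F to Ab: 3 semitones over a third = minor.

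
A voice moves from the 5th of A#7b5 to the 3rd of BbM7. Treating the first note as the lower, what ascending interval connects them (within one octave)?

minor 7th

A#7b5 has E as its 5th, and BbM7 has D as its 3rd.
7 letter names make it a seventh; at 10 semitones (a half step narrower than major) the quality is minor.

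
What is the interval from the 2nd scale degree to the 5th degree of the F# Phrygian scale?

augmented fourth

The scale runs F# G A B C# D E.
2nd scale degree = G; degree 5 = C#.
From G to C#: 6 semitones over a fourth = augmented.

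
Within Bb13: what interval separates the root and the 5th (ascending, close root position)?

perfect 5th

The chord tones of Bb dominant thirteenth are Bb, D, F, Ab, C, G.
The root is Bb and the 5th is F.
From Bb to F is 7 semitones, exactly the perfect fifth.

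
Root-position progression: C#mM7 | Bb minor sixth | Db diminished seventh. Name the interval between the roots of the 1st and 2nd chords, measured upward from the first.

d7

The roots are C# and Bb.
From C# to Bb: 9 semitones over a seventh = diminished.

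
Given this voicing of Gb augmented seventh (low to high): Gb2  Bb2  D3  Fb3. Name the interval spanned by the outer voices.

minor seventh

The outer voices are Gb2 and Fb3.
7 letter names make it a seventh; at 10 semitones (a half step narrower than major) the quality is minor.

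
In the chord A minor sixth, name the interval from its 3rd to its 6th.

Am6 (A minor sixth) is spelled A–C–E–F#.
The 3rd is C and the 6th is F#.
C up to F# is 6 semitones, a half step wider than a perfect fourth, so the interval is augmented.

A4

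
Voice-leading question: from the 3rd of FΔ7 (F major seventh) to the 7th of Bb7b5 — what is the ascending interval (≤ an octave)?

FΔ7 (F major seventh) has A as its 3rd, and Bb7b5 has Ab as its 7th.
A up to Ab is 11 semitones, a half step narrower than a perfect octave, so the interval is diminished.

diminished octave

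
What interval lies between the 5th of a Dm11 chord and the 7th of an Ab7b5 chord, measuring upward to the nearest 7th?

diminished 7th

The 5th of Dm11 is A; the 7th of Ab7b5 is Gb.
7 letter names make it a seventh; at 9 semitones (a whole step narrower than major) the quality is diminished.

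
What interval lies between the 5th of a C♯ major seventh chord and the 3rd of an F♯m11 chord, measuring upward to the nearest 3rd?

minor second

C♯ major seventh has G♯ as its 5th, and F♯m11 has A as its 3rd.
From G♯ to A: 1 semitone over a second = minor.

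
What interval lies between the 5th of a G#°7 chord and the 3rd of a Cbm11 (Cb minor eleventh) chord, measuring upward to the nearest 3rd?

d2

G#°7 has D as its 5th, and Cbm11 (Cb minor eleventh) has Ebb as its 3rd.
From D to Ebb: 0 semitones over a second = diminished.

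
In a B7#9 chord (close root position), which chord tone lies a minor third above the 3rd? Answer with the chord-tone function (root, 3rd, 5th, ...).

5th

B7#9 (B dominant seventh sharp nine): B-D#-F#-A-C##.
The 3rd is D#. A minor third above D# is F#.
F# is the chord's 5th.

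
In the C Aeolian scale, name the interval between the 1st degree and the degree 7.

Spelling the C Aeolian scale: C D Eb F G Ab Bb.
The 1st degree is C and the 7th scale degree is Bb.
From C to Bb: 10 semitones over a seventh = minor.

m7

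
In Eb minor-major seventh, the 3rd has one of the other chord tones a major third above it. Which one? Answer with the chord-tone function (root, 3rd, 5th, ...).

Ebm(maj7) (Eb minor-major seventh): Eb Gb Bb D.
The 3rd is Gb. A major third above Gb is Bb.
Bb is the chord's 5th.

5th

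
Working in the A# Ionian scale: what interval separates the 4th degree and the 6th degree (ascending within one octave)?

M3

The scale runs A# B# C## D# E# F## G##.
The 4th degree is D# and the 6th degree is F##.
From D# to F## is 4 semitones, exactly the major third.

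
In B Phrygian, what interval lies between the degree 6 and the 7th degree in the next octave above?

M9

Spelling B Phrygian: B C D E F♯ G A.
So we need the interval from G up to A.
G up to A spans 9 letter names and 14 semitones — a major ninth.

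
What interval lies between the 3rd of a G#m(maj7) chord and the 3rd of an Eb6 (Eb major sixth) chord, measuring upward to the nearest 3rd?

minor sixth

The 3rd of G#m(maj7) is B; the 3rd of Eb6 (Eb major sixth) is G.
From B to G: 8 semitones over a sixth = minor.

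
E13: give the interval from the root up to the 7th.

The chord tones of E13 (E dominant thirteenth) are E G# B D F# C#.
The root is E and the 7th is D.
E up to D is 10 semitones, a half step narrower than a major seventh, so the interval is minor.

minor 7th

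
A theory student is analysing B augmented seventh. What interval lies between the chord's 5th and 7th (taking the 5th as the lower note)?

diminished 3rd

Spelling the chord: B, D♯, F𝄪, A.
5th = F𝄪; 7th = A.
F𝄪 up to A is 2 semitones, a whole step narrower than a major third, so the interval is diminished.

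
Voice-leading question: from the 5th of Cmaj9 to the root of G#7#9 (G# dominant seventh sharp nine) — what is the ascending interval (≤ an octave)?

The 5th of Cmaj9 is G; the root of G#7#9 (G# dominant seventh sharp nine) is G#.
From G to G#: 1 semitone over a unison = augmented.

augmented unison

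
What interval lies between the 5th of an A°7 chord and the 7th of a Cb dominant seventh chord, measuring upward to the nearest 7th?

diminished fifth

A°7 has Eb as its 5th, and Cb dominant seventh has Bbb as its 7th.
5 letter names make it a fifth; at 6 semitones (a half step narrower than perfect) the quality is diminished.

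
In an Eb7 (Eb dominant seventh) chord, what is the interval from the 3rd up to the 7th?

Eb7 is spelled Eb–G–Bb–Db.
So we need the interval from G up to Db.
From G to Db: 6 semitones over a fifth = diminished.
This 3–7 tritone is the characteristic tension at the heart of the dominant sound.

diminished 5th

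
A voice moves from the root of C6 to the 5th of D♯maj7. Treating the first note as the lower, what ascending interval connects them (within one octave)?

A6

The root of C6 is C; the 5th of D♯maj7 is A♯.
C up to A♯ is 10 semitones, a half step wider than a major sixth, so the interval is augmented.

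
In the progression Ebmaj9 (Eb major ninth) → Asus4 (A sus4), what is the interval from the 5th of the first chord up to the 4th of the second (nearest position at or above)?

major third

Ebmaj9 (Eb major ninth) has Bb as its 5th, and Asus4 (A sus4) has D as its 4th.
From Bb to D is 4 semitones, exactly the major third.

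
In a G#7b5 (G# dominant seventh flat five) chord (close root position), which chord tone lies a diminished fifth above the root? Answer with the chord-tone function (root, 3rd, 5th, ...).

G#7b5 is spelled G#, B#, D, F#.
The root is G#. A diminished fifth above G# is D.
D is the chord's 5th.

5th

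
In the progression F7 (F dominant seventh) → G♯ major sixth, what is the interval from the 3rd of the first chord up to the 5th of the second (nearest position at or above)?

F7 (F dominant seventh) has A as its 3rd, and G♯ major sixth has D♯ as its 5th.
From A to D♯: 6 semitones over a fourth = augmented.

A4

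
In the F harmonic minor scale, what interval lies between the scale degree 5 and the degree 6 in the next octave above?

F harmonic minor: F G Ab Bb C Db E.
Scale degree 5 = C; 6th scale degree (up an octave) = Db.
C up to Db is 13 semitones, a half step narrower than a major ninth, so the interval is minor.

minor ninth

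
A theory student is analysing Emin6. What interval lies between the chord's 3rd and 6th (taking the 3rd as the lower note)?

A4

The chord tones of E minor sixth are E G B C#.
So we need the interval from G up to C#.
From G to C#: 6 semitones over a fourth = augmented.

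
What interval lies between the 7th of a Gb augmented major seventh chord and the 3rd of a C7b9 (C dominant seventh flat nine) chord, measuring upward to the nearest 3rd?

Gb augmented major seventh has F as its 7th, and C7b9 (C dominant seventh flat nine) has E as its 3rd.
From F to E is 11 semitones, exactly the major seventh.

major seventh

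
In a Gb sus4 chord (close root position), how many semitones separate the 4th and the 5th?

2

Spelling the chord: Gb, Cb, Db.
Cb to Db is a major second: 2 semitones.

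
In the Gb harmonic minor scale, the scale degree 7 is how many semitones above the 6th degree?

The scale is Gb Ab Bbb Cb Db Ebb F.
Ebb up to F is an augmented second — 3 semitones.

3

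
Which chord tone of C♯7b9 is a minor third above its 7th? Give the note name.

Spelling the chord: C♯, E♯, G♯, B, D.
The 7th is B. A minor third above B is D.
D is the chord's 9th.

D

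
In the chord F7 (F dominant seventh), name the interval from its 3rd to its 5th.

F7 (F dominant seventh): F, A, C, Eb.
So we need the interval from A up to C.
From A to C: 3 semitones over a third = minor.

minor 3rd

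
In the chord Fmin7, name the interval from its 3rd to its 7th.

Spelling the chord: F, Ab, C, Eb.
That puts Ab below Eb.
Counting 5 letters and 7 half steps from Ab gives a perfect fifth.

perfect 5th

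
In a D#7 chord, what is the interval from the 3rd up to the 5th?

minor third

D# dominant seventh is spelled D# F## A# C#.
3rd = F##; 5th = A#.
From F## to A#: 3 semitones over a third = minor.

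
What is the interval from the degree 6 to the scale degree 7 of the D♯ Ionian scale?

The scale runs D♯ E♯ F𝄪 G♯ A♯ B♯ C𝄪.
Degree 6 = B♯; 7th scale degree = C𝄪.
Counting 2 letters and 2 half steps from B♯ gives a major second.

major 2nd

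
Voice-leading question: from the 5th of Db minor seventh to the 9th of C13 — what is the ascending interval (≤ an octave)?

Db minor seventh has Ab as its 5th, and C13 has D as its 9th.
Ab up to D is 6 semitones, a half step wider than a perfect fourth, so the interval is augmented.

augmented 4th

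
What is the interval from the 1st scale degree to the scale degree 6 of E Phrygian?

minor 6th

Spelling E Phrygian: E F G A B C D.
1st scale degree = E; scale degree 6 = C.
E up to C is 8 semitones, a half step narrower than a major sixth, so the interval is minor.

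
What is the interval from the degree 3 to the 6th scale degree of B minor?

perfect 4th

The scale runs B C♯ D E F♯ G A.
So we need the interval from D up to G.
From D to G is 5 semitones, exactly the perfect fourth.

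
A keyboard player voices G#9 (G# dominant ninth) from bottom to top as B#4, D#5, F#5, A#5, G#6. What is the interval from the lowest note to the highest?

The outer voices are B#4 and G#6.
B# up to G# is 20 semitones, a half step narrower than a major thirteenth, so the interval is minor.

minor 13th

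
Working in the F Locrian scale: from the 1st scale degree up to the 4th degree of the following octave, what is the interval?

The scale runs F Gb Ab Bb Cb Db Eb.
So we need the interval from F up to Bb.
Counting 11 letters and 17 half steps from F gives a perfect eleventh.

perfect eleventh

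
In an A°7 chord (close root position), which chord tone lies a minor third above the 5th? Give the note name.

Spelling the chord: A–C–Eb–Gb.
The 5th is Eb. A minor third above Eb is Gb.
Gb is the chord's 7th.

Gb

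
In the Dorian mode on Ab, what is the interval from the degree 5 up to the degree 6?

major second

Ab dorian: Ab Bb Cb Db Eb F Gb.
Degree 5 = Eb; 6th scale degree = F.
Counting 2 letters and 2 half steps from Eb gives a major second.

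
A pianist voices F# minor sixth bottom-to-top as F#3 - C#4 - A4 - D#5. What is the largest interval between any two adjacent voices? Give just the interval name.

Adjacent intervals: F#3→C#4 = perfect fifth; C#4→A4 = minor sixth; A4→D#5 = augmented fourth.
The largest is C#4 to A4, a minor sixth (8 semitones).

minor sixth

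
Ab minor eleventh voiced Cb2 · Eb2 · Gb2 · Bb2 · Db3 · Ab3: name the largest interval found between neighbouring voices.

perfect fifth

Adjacent intervals: Cb2→Eb2 = major third; Eb2→Gb2 = minor third; Gb2→Bb2 = major third; Bb2→Db3 = minor third; Db3→Ab3 = perfect fifth.
The largest is Db3 to Ab3, a perfect fifth (7 semitones).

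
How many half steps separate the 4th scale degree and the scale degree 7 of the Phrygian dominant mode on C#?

The scale is C# D E# F# G# A B.
F# up to B is a perfect fourth — 5 semitones.

5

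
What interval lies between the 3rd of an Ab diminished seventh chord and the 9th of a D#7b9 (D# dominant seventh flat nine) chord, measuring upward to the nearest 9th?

augmented third

The 3rd of Ab diminished seventh is Cb; the 9th of D#7b9 (D# dominant seventh flat nine) is E.
3 letter names make it a third; at 5 semitones (a half step wider than major) the quality is augmented.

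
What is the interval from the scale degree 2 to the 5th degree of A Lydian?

The scale runs A B C# D# E F# G#.
That puts B below E.
Counting 4 letters and 5 half steps from B gives a perfect fourth.

P4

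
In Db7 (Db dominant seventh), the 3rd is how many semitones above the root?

4

Db7 (Db dominant seventh): Db, F, Ab, Cb.
Db to F is a major third: 4 semitones.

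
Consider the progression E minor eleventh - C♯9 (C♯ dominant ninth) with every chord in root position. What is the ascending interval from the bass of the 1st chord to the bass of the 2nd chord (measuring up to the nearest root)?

The roots are E and C♯.
E up to C♯ spans 6 letter names and 9 semitones — a major sixth.

M6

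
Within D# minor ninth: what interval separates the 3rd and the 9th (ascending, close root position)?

M7

D#m9 (D# minor ninth) is spelled D#, F#, A#, C#, E#.
3rd = F#; 9th = E#.
From F# to E# is 11 semitones, exactly the major seventh.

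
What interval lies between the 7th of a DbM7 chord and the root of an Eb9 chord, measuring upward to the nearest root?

minor third

The 7th of DbM7 is C; the root of Eb9 is Eb.
From C to Eb: 3 semitones over a third = minor.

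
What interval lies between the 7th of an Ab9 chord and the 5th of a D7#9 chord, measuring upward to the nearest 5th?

Ab9 has Gb as its 7th, and D7#9 has A as its 5th.
From Gb to A: 3 semitones over a second = augmented.

augmented second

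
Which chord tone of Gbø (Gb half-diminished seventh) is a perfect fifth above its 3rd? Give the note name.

Fb

The chord tones of Gbm7b5 (Gb half-diminished seventh) are Gb-Bbb-Dbb-Fb.
The 3rd is Bbb. A perfect fifth above Bbb is Fb.
Fb is the chord's 7th.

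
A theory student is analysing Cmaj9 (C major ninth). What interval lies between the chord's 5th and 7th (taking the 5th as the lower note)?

C major ninth is spelled C–E–G–B–D.
That puts G below B.
Counting 3 letters and 4 half steps from G gives a major third.

major third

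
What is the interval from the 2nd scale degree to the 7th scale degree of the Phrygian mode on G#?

major sixth

Spelling the Phrygian mode on G#: G# A B C# D# E F#.
The 2nd scale degree is A and the 7th degree is F#.
A up to F# spans 6 letter names and 9 semitones — a major sixth.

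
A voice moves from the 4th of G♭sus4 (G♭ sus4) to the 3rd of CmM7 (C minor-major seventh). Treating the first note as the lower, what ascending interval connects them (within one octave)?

major third

G♭sus4 (G♭ sus4) has C♭ as its 4th, and CmM7 (C minor-major seventh) has E♭ as its 3rd.
Counting 3 letters and 4 half steps from C♭ gives a major third.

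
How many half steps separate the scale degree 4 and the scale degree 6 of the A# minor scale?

The scale is A# B# C# D# E# F# G#.
D# up to F# is a minor third — 3 semitones.

3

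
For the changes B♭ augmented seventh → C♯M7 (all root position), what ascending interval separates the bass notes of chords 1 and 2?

augmented 2nd

The roots are B♭ and C♯.
From B♭ to C♯: 3 semitones over a second = augmented.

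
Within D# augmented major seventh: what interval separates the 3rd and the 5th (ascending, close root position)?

The chord tones of D#maj7#5 (D# augmented major seventh) are D# F## A## C##.
3rd = F##; 5th = A##.
From F## to A## is 4 semitones, exactly the major third.

major third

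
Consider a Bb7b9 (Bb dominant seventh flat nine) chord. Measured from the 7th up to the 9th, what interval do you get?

m3

The chord tones of Bb7b9 are Bb, D, F, Ab, Cb.
7th = Ab; 9th = Cb.
Ab up to Cb is 3 semitones, a half step narrower than a major third, so the interval is minor.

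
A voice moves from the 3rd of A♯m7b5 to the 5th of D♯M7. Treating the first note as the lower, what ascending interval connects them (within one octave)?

major 6th

The 3rd of A♯m7b5 is C♯; the 5th of D♯M7 is A♯.
From C♯ to A♯ is 9 semitones, exactly the major sixth.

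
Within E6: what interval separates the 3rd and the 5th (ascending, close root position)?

minor third

The chord tones of E6 (E major sixth) are E G# B C#.
3rd = G#; 5th = B.
3 letter names make it a third; at 3 semitones (a half step narrower than major) the quality is minor.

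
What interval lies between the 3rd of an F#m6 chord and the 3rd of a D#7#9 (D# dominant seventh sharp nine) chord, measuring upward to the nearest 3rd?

F#m6 has A as its 3rd, and D#7#9 (D# dominant seventh sharp nine) has F## as its 3rd.
A up to F## is 10 semitones, a half step wider than a major sixth, so the interval is augmented.

A6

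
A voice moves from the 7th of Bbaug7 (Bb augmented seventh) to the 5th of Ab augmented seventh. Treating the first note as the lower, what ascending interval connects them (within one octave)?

A5

Bbaug7 (Bb augmented seventh) has Ab as its 7th, and Ab augmented seventh has E as its 5th.
Ab up to E is 8 semitones, a half step wider than a perfect fifth, so the interval is augmented.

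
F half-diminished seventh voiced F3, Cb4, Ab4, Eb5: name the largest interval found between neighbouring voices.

major sixth

Adjacent intervals: F3→Cb4 = diminished fifth; Cb4→Ab4 = major sixth; Ab4→Eb5 = perfect fifth.
The largest is Cb4 to Ab4, a major sixth (9 semitones).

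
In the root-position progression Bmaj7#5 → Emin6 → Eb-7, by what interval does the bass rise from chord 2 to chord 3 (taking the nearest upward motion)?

diminished octave

The roots are E and Eb.
E up to Eb is 11 semitones, a half step narrower than a perfect octave, so the interval is diminished.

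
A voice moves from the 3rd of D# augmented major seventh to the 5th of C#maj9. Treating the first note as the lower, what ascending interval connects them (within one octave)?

D# augmented major seventh has F## as its 3rd, and C#maj9 has G# as its 5th.
2 letter names make it a second; at 1 semitone (a half step narrower than major) the quality is minor.

minor 2nd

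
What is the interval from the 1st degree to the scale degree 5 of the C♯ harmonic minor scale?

Spelling the C♯ harmonic minor scale: C♯ D♯ E F♯ G♯ A B♯.
The 1st degree is C♯ and the degree 5 is G♯.
C♯ up to G♯ spans 5 letter names and 7 semitones — a perfect fifth.

perfect fifth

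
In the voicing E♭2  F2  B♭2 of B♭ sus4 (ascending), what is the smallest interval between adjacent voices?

major second

Adjacent intervals: E♭2→F2 = major second; F2→B♭2 = perfect fourth.
The smallest is E♭2 to F2, a major second (2 semitones).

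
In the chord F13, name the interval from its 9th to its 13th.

Spelling the chord: F A C Eb G D.
So we need the interval from G up to D.
G up to D spans 5 letter names and 7 semitones — a perfect fifth.

perfect fifth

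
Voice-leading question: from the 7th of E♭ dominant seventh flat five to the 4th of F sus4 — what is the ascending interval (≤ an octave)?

M6

The 7th of E♭ dominant seventh flat five is D♭; the 4th of F sus4 is B♭.
From D♭ to B♭ is 9 semitones, exactly the major sixth.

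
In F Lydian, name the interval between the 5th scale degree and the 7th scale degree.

The scale runs F G A B C D E.
So we need the interval from C up to E.
Counting 3 letters and 4 half steps from C gives a major third.

M3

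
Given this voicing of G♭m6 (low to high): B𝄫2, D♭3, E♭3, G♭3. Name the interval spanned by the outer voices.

major sixth

The outer voices are B𝄫2 and G♭3.
Counting 6 letters and 9 half steps from B𝄫 gives a major sixth.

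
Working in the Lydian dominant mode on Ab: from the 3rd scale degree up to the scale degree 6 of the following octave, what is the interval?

perfect eleventh

Spelling the Lydian dominant mode on Ab: Ab Bb C D Eb F Gb.
The 3rd scale degree is C and the 6th degree (up an octave) is F.
Counting 11 letters and 17 half steps from C gives a perfect eleventh.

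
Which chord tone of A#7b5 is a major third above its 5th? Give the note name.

A# dominant seventh flat five: A#–C##–E–G#.
The 5th is E. A major third above E is G#.
G# is the chord's 7th.

G#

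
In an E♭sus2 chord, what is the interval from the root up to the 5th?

The chord tones of E♭sus2 (E♭ sus2) are E♭ F B♭.
So we need the interval from E♭ up to B♭.
E♭ up to B♭ spans 5 letter names and 7 semitones — a perfect fifth.

perfect fifth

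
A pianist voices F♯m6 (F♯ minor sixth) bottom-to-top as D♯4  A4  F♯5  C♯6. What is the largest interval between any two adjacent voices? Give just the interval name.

major sixth

Adjacent intervals: D♯4→A4 = diminished fifth; A4→F♯5 = major sixth; F♯5→C♯6 = perfect fifth.
The largest is A4 to F♯5, a major sixth (9 semitones).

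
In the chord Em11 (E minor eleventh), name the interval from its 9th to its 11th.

The chord tones of Em11 are E-G-B-D-F#-A.
The 9th is F# and the 11th is A.
3 letter names make it a third; at 3 semitones (a half step narrower than major) the quality is minor.

minor 3rd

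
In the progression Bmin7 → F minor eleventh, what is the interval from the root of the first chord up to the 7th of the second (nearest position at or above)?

diminished fourth

Bmin7 has B as its root, and F minor eleventh has Eb as its 7th.
From B to Eb: 4 semitones over a fourth = diminished.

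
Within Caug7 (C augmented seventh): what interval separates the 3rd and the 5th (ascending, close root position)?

Caug7: C-E-G#-Bb.
The 3rd is E and the 5th is G#.
From E to G# is 4 semitones, exactly the major third.

major third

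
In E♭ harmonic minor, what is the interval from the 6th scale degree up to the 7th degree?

Spelling E♭ harmonic minor: E♭ F G♭ A♭ B♭ C♭ D.
The 6th scale degree is C♭ and the 7th degree is D.
From C♭ to D: 3 semitones over a second = augmented.

augmented second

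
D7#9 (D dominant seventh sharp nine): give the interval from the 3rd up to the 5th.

D7#9: D-F#-A-C-E#.
3rd = F#; 5th = A.
F# up to A is 3 semitones, a half step narrower than a major third, so the interval is minor.

minor 3rd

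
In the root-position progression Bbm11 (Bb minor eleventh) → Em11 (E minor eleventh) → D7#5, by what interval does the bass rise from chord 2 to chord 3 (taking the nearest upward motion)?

The roots are E and D.
E up to D is 10 semitones, a half step narrower than a major seventh, so the interval is minor.

minor seventh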